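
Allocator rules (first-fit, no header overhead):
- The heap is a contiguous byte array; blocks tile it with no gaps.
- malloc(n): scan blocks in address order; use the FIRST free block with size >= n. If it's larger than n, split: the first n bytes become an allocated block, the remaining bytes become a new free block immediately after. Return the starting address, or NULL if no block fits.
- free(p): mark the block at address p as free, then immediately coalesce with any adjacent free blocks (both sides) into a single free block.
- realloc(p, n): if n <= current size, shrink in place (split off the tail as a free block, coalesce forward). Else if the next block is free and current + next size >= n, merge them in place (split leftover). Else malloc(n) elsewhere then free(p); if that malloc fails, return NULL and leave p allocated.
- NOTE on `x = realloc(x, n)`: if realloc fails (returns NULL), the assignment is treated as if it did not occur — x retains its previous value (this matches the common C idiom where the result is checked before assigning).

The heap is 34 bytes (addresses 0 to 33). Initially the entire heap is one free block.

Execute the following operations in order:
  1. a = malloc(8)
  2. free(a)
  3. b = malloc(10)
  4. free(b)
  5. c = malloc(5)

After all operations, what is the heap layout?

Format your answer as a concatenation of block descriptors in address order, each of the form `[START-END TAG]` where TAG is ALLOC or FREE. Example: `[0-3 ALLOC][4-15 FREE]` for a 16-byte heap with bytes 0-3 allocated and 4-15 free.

Answer: [0-4 ALLOC][5-33 FREE]

Derivation:
Op 1: a = malloc(8) -> a = 0; heap: [0-7 ALLOC][8-33 FREE]
Op 2: free(a) -> (freed a); heap: [0-33 FREE]
Op 3: b = malloc(10) -> b = 0; heap: [0-9 ALLOC][10-33 FREE]
Op 4: free(b) -> (freed b); heap: [0-33 FREE]
Op 5: c = malloc(5) -> c = 0; heap: [0-4 ALLOC][5-33 FREE]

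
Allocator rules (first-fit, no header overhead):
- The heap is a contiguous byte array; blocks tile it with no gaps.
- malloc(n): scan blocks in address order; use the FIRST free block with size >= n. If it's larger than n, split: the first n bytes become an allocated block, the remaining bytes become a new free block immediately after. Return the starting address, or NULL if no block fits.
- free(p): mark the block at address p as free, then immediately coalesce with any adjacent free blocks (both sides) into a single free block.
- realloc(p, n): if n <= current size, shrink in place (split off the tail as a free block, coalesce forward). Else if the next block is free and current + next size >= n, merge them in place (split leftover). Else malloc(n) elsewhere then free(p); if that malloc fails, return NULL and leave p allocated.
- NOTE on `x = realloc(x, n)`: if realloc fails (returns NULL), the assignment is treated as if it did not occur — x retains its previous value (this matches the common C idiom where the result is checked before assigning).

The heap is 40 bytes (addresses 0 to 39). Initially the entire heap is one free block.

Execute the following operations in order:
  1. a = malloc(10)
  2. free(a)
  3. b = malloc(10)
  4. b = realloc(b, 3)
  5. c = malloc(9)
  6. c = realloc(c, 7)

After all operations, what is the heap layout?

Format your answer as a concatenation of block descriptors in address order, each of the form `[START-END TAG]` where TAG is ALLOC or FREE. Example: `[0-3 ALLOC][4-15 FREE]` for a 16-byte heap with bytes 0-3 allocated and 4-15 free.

Answer: [0-2 ALLOC][3-9 ALLOC][10-39 FREE]

Derivation:
Op 1: a = malloc(10) -> a = 0; heap: [0-9 ALLOC][10-39 FREE]
Op 2: free(a) -> (freed a); heap: [0-39 FREE]
Op 3: b = malloc(10) -> b = 0; heap: [0-9 ALLOC][10-39 FREE]
Op 4: b = realloc(b, 3) -> b = 0; heap: [0-2 ALLOC][3-39 FREE]
Op 5: c = malloc(9) -> c = 3; heap: [0-2 ALLOC][3-11 ALLOC][12-39 FREE]
Op 6: c = realloc(c, 7) -> c = 3; heap: [0-2 ALLOC][3-9 ALLOC][10-39 FREE]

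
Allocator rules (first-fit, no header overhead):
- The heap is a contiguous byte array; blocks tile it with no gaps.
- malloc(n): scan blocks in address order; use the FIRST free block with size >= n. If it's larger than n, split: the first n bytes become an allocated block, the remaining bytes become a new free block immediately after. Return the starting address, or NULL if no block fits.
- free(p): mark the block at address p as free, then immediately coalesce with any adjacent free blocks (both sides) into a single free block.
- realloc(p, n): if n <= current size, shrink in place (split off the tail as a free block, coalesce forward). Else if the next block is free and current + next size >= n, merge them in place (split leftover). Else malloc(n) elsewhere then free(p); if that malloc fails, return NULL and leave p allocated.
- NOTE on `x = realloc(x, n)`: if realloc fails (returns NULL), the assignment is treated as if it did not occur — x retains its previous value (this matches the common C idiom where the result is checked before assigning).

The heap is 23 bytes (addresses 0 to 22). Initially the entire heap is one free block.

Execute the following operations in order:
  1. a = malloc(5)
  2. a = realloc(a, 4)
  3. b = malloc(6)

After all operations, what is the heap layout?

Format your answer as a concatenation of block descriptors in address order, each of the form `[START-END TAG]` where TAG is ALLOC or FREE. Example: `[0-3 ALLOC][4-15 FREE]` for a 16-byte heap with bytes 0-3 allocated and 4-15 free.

Answer: [0-3 ALLOC][4-9 ALLOC][10-22 FREE]

Derivation:
Op 1: a = malloc(5) -> a = 0; heap: [0-4 ALLOC][5-22 FREE]
Op 2: a = realloc(a, 4) -> a = 0; heap: [0-3 ALLOC][4-22 FREE]
Op 3: b = malloc(6) -> b = 4; heap: [0-3 ALLOC][4-9 ALLOC][10-22 FREE]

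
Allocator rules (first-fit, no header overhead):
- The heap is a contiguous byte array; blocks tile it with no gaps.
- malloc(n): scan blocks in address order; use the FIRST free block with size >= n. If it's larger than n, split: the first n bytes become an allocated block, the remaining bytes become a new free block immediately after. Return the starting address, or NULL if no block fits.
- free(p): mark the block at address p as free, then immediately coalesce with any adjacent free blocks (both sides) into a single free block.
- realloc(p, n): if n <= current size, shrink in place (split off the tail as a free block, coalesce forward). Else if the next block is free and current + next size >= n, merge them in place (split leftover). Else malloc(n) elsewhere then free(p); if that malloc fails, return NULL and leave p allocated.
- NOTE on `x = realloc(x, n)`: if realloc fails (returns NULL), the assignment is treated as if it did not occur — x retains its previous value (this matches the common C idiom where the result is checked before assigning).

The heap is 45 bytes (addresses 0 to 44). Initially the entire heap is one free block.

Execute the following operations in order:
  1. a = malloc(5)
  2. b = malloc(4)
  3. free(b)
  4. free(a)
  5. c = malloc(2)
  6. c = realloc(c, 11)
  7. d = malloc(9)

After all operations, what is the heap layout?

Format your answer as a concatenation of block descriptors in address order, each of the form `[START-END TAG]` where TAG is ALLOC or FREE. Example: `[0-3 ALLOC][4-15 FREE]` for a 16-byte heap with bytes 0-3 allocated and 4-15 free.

Op 1: a = malloc(5) -> a = 0; heap: [0-4 ALLOC][5-44 FREE]
Op 2: b = malloc(4) -> b = 5; heap: [0-4 ALLOC][5-8 ALLOC][9-44 FREE]
Op 3: free(b) -> (freed b); heap: [0-4 ALLOC][5-44 FREE]
Op 4: free(a) -> (freed a); heap: [0-44 FREE]
Op 5: c = malloc(2) -> c = 0; heap: [0-1 ALLOC][2-44 FREE]
Op 6: c = realloc(c, 11) -> c = 0; heap: [0-10 ALLOC][11-44 FREE]
Op 7: d = malloc(9) -> d = 11; heap: [0-10 ALLOC][11-19 ALLOC][20-44 FREE]

Answer: [0-10 ALLOC][11-19 ALLOC][20-44 FREE]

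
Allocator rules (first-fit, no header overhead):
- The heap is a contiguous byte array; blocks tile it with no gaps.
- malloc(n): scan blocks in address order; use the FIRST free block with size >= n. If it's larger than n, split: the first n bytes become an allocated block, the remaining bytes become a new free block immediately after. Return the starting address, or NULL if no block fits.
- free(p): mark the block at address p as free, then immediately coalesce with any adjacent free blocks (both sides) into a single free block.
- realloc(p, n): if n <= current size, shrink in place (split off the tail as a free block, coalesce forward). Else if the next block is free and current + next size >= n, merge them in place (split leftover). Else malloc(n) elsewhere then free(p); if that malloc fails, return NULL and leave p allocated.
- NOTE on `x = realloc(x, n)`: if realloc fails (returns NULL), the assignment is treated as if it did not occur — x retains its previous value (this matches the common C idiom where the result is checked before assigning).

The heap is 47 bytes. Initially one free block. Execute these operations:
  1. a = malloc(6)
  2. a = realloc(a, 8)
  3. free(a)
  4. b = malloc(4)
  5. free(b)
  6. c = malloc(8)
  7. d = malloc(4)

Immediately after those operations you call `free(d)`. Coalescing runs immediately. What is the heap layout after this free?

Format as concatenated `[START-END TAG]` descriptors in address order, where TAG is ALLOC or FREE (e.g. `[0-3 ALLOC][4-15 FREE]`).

Op 1: a = malloc(6) -> a = 0; heap: [0-5 ALLOC][6-46 FREE]
Op 2: a = realloc(a, 8) -> a = 0; heap: [0-7 ALLOC][8-46 FREE]
Op 3: free(a) -> (freed a); heap: [0-46 FREE]
Op 4: b = malloc(4) -> b = 0; heap: [0-3 ALLOC][4-46 FREE]
Op 5: free(b) -> (freed b); heap: [0-46 FREE]
Op 6: c = malloc(8) -> c = 0; heap: [0-7 ALLOC][8-46 FREE]
Op 7: d = malloc(4) -> d = 8; heap: [0-7 ALLOC][8-11 ALLOC][12-46 FREE]
free(d): d = 8 -> block [8-11 ALLOC]; mark free, coalesce with adjacent free neighbors -> [0-7 ALLOC][8-46 FREE]

Answer: [0-7 ALLOC][8-46 FREE]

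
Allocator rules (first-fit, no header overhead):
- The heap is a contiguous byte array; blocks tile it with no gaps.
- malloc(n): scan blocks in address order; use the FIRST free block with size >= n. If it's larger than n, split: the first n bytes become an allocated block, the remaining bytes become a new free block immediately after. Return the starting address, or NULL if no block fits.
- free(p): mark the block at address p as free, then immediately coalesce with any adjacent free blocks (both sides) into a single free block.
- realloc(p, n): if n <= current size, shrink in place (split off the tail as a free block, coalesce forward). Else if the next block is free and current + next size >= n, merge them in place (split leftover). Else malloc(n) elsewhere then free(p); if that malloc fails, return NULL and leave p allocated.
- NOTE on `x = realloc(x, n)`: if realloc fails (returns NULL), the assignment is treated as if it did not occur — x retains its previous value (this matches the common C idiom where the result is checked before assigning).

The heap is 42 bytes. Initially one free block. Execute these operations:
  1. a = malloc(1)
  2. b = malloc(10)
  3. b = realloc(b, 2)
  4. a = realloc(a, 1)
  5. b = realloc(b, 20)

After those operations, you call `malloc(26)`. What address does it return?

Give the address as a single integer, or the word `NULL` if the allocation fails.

Answer: NULL

Derivation:
Op 1: a = malloc(1) -> a = 0; heap: [0-0 ALLOC][1-41 FREE]
Op 2: b = malloc(10) -> b = 1; heap: [0-0 ALLOC][1-10 ALLOC][11-41 FREE]
Op 3: b = realloc(b, 2) -> b = 1; heap: [0-0 ALLOC][1-2 ALLOC][3-41 FREE]
Op 4: a = realloc(a, 1) -> a = 0; heap: [0-0 ALLOC][1-2 ALLOC][3-41 FREE]
Op 5: b = realloc(b, 20) -> b = 1; heap: [0-0 ALLOC][1-20 ALLOC][21-41 FREE]
malloc(26): first-fit scan over [0-0 ALLOC][1-20 ALLOC][21-41 FREE] -> NULL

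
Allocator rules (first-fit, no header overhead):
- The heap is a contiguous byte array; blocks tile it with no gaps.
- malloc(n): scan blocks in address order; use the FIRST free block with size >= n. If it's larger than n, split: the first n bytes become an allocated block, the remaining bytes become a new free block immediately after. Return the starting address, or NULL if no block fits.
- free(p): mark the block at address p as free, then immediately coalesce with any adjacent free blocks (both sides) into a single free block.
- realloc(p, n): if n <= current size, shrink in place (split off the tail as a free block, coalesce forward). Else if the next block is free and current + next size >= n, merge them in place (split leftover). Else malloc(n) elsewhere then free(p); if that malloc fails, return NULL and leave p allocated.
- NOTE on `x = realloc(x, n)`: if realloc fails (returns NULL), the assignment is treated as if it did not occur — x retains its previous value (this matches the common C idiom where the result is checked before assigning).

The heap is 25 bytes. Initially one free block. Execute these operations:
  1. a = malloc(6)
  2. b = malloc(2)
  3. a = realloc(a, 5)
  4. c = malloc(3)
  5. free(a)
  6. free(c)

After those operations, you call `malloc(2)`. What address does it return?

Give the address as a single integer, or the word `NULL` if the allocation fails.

Answer: 0

Derivation:
Op 1: a = malloc(6) -> a = 0; heap: [0-5 ALLOC][6-24 FREE]
Op 2: b = malloc(2) -> b = 6; heap: [0-5 ALLOC][6-7 ALLOC][8-24 FREE]
Op 3: a = realloc(a, 5) -> a = 0; heap: [0-4 ALLOC][5-5 FREE][6-7 ALLOC][8-24 FREE]
Op 4: c = malloc(3) -> c = 8; heap: [0-4 ALLOC][5-5 FREE][6-7 ALLOC][8-10 ALLOC][11-24 FREE]
Op 5: free(a) -> (freed a); heap: [0-5 FREE][6-7 ALLOC][8-10 ALLOC][11-24 FREE]
Op 6: free(c) -> (freed c); heap: [0-5 FREE][6-7 ALLOC][8-24 FREE]
malloc(2): first-fit scan over [0-5 FREE][6-7 ALLOC][8-24 FREE] -> 0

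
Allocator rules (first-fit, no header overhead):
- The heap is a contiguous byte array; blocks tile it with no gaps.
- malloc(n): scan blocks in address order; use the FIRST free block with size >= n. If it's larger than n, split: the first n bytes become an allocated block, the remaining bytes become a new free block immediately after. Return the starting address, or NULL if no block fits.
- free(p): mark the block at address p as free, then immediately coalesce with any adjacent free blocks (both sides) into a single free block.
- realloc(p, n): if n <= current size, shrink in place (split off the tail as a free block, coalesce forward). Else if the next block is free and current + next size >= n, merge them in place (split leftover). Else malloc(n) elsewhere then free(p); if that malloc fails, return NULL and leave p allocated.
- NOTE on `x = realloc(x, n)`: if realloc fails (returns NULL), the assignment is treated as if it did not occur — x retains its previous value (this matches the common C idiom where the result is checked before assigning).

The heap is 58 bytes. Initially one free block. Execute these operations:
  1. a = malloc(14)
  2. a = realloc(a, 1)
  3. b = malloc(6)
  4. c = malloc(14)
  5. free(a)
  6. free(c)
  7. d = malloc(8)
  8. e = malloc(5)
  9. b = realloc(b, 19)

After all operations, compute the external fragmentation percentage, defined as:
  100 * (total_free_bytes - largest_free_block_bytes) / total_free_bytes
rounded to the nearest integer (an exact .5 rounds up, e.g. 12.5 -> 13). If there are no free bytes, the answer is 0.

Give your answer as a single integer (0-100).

Answer: 27

Derivation:
Op 1: a = malloc(14) -> a = 0; heap: [0-13 ALLOC][14-57 FREE]
Op 2: a = realloc(a, 1) -> a = 0; heap: [0-0 ALLOC][1-57 FREE]
Op 3: b = malloc(6) -> b = 1; heap: [0-0 ALLOC][1-6 ALLOC][7-57 FREE]
Op 4: c = malloc(14) -> c = 7; heap: [0-0 ALLOC][1-6 ALLOC][7-20 ALLOC][21-57 FREE]
Op 5: free(a) -> (freed a); heap: [0-0 FREE][1-6 ALLOC][7-20 ALLOC][21-57 FREE]
Op 6: free(c) -> (freed c); heap: [0-0 FREE][1-6 ALLOC][7-57 FREE]
Op 7: d = malloc(8) -> d = 7; heap: [0-0 FREE][1-6 ALLOC][7-14 ALLOC][15-57 FREE]
Op 8: e = malloc(5) -> e = 15; heap: [0-0 FREE][1-6 ALLOC][7-14 ALLOC][15-19 ALLOC][20-57 FREE]
Op 9: b = realloc(b, 19) -> b = 20; heap: [0-6 FREE][7-14 ALLOC][15-19 ALLOC][20-38 ALLOC][39-57 FREE]
Free blocks: [7 19] total_free=26 largest=19 -> 100*(26-19)/26 = 700/26 ≈ 26.923 -> rounds to 27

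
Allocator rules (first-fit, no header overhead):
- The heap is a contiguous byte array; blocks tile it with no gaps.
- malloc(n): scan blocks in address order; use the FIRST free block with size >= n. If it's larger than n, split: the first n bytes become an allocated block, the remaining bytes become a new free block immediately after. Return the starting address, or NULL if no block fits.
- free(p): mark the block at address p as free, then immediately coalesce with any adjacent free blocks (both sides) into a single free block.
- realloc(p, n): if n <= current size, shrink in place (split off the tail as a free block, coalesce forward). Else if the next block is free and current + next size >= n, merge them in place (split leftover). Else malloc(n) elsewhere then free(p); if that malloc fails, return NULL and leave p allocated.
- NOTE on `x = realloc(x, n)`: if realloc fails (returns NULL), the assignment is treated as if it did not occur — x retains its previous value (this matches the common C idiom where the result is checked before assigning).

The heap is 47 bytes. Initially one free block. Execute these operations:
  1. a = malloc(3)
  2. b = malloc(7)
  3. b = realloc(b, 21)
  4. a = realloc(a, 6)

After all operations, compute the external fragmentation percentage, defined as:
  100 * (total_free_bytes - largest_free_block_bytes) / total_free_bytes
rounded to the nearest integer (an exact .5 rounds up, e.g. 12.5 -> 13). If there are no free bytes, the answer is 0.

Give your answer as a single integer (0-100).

Answer: 15

Derivation:
Op 1: a = malloc(3) -> a = 0; heap: [0-2 ALLOC][3-46 FREE]
Op 2: b = malloc(7) -> b = 3; heap: [0-2 ALLOC][3-9 ALLOC][10-46 FREE]
Op 3: b = realloc(b, 21) -> b = 3; heap: [0-2 ALLOC][3-23 ALLOC][24-46 FREE]
Op 4: a = realloc(a, 6) -> a = 24; heap: [0-2 FREE][3-23 ALLOC][24-29 ALLOC][30-46 FREE]
Free blocks: [3 17] total_free=20 largest=17 -> 100*(20-17)/20 = 300/20 = 15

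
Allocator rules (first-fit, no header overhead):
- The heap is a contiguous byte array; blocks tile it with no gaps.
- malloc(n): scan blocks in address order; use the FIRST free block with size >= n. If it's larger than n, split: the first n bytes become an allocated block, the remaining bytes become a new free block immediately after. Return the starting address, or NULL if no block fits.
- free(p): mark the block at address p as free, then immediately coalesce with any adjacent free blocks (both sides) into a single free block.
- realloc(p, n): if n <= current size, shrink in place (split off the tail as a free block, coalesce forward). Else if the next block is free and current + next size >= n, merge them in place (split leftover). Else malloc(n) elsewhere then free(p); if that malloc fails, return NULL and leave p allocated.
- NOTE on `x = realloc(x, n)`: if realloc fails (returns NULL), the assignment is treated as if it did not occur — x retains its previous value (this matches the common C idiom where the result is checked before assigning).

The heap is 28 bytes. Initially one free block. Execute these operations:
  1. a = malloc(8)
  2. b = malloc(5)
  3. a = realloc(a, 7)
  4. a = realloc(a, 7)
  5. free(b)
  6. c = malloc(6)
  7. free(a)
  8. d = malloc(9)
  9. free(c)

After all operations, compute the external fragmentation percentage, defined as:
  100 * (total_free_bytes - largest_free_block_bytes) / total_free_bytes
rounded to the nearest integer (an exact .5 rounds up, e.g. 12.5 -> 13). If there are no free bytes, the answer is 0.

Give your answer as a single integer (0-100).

Op 1: a = malloc(8) -> a = 0; heap: [0-7 ALLOC][8-27 FREE]
Op 2: b = malloc(5) -> b = 8; heap: [0-7 ALLOC][8-12 ALLOC][13-27 FREE]
Op 3: a = realloc(a, 7) -> a = 0; heap: [0-6 ALLOC][7-7 FREE][8-12 ALLOC][13-27 FREE]
Op 4: a = realloc(a, 7) -> a = 0; heap: [0-6 ALLOC][7-7 FREE][8-12 ALLOC][13-27 FREE]
Op 5: free(b) -> (freed b); heap: [0-6 ALLOC][7-27 FREE]
Op 6: c = malloc(6) -> c = 7; heap: [0-6 ALLOC][7-12 ALLOC][13-27 FREE]
Op 7: free(a) -> (freed a); heap: [0-6 FREE][7-12 ALLOC][13-27 FREE]
Op 8: d = malloc(9) -> d = 13; heap: [0-6 FREE][7-12 ALLOC][13-21 ALLOC][22-27 FREE]
Op 9: free(c) -> (freed c); heap: [0-12 FREE][13-21 ALLOC][22-27 FREE]
Free blocks: [13 6] total_free=19 largest=13 -> 100*(19-13)/19 = 600/19 ≈ 31.579 -> rounds to 32

Answer: 32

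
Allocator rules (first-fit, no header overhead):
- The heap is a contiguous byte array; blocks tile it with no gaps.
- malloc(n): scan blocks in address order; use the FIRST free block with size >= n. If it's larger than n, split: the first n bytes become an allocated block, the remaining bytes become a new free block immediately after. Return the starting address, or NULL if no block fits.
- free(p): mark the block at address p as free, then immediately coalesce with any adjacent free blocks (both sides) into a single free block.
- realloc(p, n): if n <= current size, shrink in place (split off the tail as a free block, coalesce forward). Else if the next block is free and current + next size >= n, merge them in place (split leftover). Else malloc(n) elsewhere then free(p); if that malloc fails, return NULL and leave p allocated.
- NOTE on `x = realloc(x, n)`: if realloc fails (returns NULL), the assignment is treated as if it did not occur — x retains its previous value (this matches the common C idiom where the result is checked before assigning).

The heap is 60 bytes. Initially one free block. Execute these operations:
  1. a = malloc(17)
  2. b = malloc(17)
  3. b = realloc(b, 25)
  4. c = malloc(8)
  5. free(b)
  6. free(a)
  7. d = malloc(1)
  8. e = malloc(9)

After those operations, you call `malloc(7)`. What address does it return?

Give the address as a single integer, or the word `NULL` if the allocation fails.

Answer: 10

Derivation:
Op 1: a = malloc(17) -> a = 0; heap: [0-16 ALLOC][17-59 FREE]
Op 2: b = malloc(17) -> b = 17; heap: [0-16 ALLOC][17-33 ALLOC][34-59 FREE]
Op 3: b = realloc(b, 25) -> b = 17; heap: [0-16 ALLOC][17-41 ALLOC][42-59 FREE]
Op 4: c = malloc(8) -> c = 42; heap: [0-16 ALLOC][17-41 ALLOC][42-49 ALLOC][50-59 FREE]
Op 5: free(b) -> (freed b); heap: [0-16 ALLOC][17-41 FREE][42-49 ALLOC][50-59 FREE]
Op 6: free(a) -> (freed a); heap: [0-41 FREE][42-49 ALLOC][50-59 FREE]
Op 7: d = malloc(1) -> d = 0; heap: [0-0 ALLOC][1-41 FREE][42-49 ALLOC][50-59 FREE]
Op 8: e = malloc(9) -> e = 1; heap: [0-0 ALLOC][1-9 ALLOC][10-41 FREE][42-49 ALLOC][50-59 FREE]
malloc(7): first-fit scan over [0-0 ALLOC][1-9 ALLOC][10-41 FREE][42-49 ALLOC][50-59 FREE] -> 10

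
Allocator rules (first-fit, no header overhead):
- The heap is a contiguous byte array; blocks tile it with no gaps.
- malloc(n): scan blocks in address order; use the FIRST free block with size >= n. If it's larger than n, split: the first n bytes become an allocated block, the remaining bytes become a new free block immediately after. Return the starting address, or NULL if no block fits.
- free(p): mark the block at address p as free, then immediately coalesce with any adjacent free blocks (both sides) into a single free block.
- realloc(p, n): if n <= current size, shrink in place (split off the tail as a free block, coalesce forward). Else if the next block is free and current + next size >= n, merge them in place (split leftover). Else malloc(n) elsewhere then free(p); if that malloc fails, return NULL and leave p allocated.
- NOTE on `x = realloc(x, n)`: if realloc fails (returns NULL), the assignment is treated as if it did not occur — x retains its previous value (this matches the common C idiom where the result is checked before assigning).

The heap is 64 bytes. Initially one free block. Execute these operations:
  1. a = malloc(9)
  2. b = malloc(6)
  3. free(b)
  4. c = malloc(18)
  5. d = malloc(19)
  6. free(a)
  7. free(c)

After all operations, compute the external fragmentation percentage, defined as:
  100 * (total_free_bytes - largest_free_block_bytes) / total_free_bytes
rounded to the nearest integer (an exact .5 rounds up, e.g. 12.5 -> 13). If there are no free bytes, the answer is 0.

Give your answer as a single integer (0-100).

Answer: 40

Derivation:
Op 1: a = malloc(9) -> a = 0; heap: [0-8 ALLOC][9-63 FREE]
Op 2: b = malloc(6) -> b = 9; heap: [0-8 ALLOC][9-14 ALLOC][15-63 FREE]
Op 3: free(b) -> (freed b); heap: [0-8 ALLOC][9-63 FREE]
Op 4: c = malloc(18) -> c = 9; heap: [0-8 ALLOC][9-26 ALLOC][27-63 FREE]
Op 5: d = malloc(19) -> d = 27; heap: [0-8 ALLOC][9-26 ALLOC][27-45 ALLOC][46-63 FREE]
Op 6: free(a) -> (freed a); heap: [0-8 FREE][9-26 ALLOC][27-45 ALLOC][46-63 FREE]
Op 7: free(c) -> (freed c); heap: [0-26 FREE][27-45 ALLOC][46-63 FREE]
Free blocks: [27 18] total_free=45 largest=27 -> 100*(45-27)/45 = 1800/45 = 40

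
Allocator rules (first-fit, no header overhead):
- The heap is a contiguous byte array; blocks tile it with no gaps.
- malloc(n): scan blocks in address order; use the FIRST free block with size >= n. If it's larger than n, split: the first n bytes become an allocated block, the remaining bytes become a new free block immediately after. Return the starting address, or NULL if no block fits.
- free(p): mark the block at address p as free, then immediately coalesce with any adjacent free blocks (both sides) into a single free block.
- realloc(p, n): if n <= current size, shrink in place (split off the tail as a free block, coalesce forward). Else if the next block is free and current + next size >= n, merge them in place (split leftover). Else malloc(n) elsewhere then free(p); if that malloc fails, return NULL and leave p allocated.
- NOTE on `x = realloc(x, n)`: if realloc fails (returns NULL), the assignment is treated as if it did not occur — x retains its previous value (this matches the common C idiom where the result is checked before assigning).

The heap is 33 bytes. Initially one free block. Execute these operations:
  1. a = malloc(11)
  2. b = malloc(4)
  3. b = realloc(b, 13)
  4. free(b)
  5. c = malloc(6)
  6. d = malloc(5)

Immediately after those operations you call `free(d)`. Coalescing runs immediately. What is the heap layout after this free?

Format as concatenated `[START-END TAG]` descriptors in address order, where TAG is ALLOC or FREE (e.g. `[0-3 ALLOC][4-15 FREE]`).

Op 1: a = malloc(11) -> a = 0; heap: [0-10 ALLOC][11-32 FREE]
Op 2: b = malloc(4) -> b = 11; heap: [0-10 ALLOC][11-14 ALLOC][15-32 FREE]
Op 3: b = realloc(b, 13) -> b = 11; heap: [0-10 ALLOC][11-23 ALLOC][24-32 FREE]
Op 4: free(b) -> (freed b); heap: [0-10 ALLOC][11-32 FREE]
Op 5: c = malloc(6) -> c = 11; heap: [0-10 ALLOC][11-16 ALLOC][17-32 FREE]
Op 6: d = malloc(5) -> d = 17; heap: [0-10 ALLOC][11-16 ALLOC][17-21 ALLOC][22-32 FREE]
free(d): d = 17 -> block [17-21 ALLOC]; mark free, coalesce with adjacent free neighbors -> [0-10 ALLOC][11-16 ALLOC][17-32 FREE]

Answer: [0-10 ALLOC][11-16 ALLOC][17-32 FREE]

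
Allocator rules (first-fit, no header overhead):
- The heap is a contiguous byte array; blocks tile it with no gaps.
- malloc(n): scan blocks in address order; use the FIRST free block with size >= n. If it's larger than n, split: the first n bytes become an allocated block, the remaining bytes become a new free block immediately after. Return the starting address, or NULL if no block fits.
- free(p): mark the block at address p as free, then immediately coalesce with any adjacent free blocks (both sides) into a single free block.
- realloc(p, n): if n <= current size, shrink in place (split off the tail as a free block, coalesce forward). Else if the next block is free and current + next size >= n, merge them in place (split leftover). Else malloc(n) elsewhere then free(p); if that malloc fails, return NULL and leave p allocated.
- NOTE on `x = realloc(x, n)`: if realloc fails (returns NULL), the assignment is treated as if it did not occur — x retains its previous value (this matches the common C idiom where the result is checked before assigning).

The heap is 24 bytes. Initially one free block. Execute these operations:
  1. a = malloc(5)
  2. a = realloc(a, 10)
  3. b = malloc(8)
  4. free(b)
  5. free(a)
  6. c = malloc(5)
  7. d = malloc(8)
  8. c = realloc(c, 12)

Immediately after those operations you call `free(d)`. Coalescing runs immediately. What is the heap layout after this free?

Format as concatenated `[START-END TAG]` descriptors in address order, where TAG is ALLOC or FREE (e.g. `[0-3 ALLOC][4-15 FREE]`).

Op 1: a = malloc(5) -> a = 0; heap: [0-4 ALLOC][5-23 FREE]
Op 2: a = realloc(a, 10) -> a = 0; heap: [0-9 ALLOC][10-23 FREE]
Op 3: b = malloc(8) -> b = 10; heap: [0-9 ALLOC][10-17 ALLOC][18-23 FREE]
Op 4: free(b) -> (freed b); heap: [0-9 ALLOC][10-23 FREE]
Op 5: free(a) -> (freed a); heap: [0-23 FREE]
Op 6: c = malloc(5) -> c = 0; heap: [0-4 ALLOC][5-23 FREE]
Op 7: d = malloc(8) -> d = 5; heap: [0-4 ALLOC][5-12 ALLOC][13-23 FREE]
Op 8: c = realloc(c, 12) -> NULL (c unchanged); heap: [0-4 ALLOC][5-12 ALLOC][13-23 FREE]
free(d): d = 5 -> block [5-12 ALLOC]; mark free, coalesce with adjacent free neighbors -> [0-4 ALLOC][5-23 FREE]

Answer: [0-4 ALLOC][5-23 FREE]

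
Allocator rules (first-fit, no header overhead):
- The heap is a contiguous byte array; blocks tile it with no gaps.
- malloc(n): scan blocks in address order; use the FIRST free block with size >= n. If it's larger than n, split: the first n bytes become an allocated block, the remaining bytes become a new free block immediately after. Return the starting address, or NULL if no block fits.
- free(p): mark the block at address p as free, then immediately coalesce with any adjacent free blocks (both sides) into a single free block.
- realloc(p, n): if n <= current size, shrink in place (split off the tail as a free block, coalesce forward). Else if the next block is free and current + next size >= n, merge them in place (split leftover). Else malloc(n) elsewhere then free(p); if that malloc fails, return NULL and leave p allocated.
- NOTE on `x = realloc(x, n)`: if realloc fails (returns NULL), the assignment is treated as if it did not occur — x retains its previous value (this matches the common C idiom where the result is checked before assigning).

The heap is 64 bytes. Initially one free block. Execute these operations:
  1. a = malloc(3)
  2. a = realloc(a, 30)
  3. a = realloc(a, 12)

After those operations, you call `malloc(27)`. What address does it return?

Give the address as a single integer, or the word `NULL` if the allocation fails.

Op 1: a = malloc(3) -> a = 0; heap: [0-2 ALLOC][3-63 FREE]
Op 2: a = realloc(a, 30) -> a = 0; heap: [0-29 ALLOC][30-63 FREE]
Op 3: a = realloc(a, 12) -> a = 0; heap: [0-11 ALLOC][12-63 FREE]
malloc(27): first-fit scan over [0-11 ALLOC][12-63 FREE] -> 12

Answer: 12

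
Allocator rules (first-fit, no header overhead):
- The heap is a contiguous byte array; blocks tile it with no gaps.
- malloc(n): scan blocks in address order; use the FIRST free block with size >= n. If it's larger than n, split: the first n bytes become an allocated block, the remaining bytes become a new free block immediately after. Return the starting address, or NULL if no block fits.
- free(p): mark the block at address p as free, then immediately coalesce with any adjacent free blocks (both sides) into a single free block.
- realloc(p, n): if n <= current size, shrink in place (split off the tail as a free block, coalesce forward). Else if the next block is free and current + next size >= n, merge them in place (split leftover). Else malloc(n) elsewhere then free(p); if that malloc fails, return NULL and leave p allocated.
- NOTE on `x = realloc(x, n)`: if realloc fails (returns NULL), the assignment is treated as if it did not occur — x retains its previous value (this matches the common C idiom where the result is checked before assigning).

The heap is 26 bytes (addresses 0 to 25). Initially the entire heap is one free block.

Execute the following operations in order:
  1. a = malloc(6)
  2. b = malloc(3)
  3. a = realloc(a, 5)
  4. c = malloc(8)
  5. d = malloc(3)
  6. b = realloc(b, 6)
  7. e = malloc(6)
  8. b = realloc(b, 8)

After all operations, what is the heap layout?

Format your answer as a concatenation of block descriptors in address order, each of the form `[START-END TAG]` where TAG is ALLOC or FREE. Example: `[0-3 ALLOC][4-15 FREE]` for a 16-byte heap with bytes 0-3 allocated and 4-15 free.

Op 1: a = malloc(6) -> a = 0; heap: [0-5 ALLOC][6-25 FREE]
Op 2: b = malloc(3) -> b = 6; heap: [0-5 ALLOC][6-8 ALLOC][9-25 FREE]
Op 3: a = realloc(a, 5) -> a = 0; heap: [0-4 ALLOC][5-5 FREE][6-8 ALLOC][9-25 FREE]
Op 4: c = malloc(8) -> c = 9; heap: [0-4 ALLOC][5-5 FREE][6-8 ALLOC][9-16 ALLOC][17-25 FREE]
Op 5: d = malloc(3) -> d = 17; heap: [0-4 ALLOC][5-5 FREE][6-8 ALLOC][9-16 ALLOC][17-19 ALLOC][20-25 FREE]
Op 6: b = realloc(b, 6) -> b = 20; heap: [0-4 ALLOC][5-8 FREE][9-16 ALLOC][17-19 ALLOC][20-25 ALLOC]
Op 7: e = malloc(6) -> e = NULL; heap: [0-4 ALLOC][5-8 FREE][9-16 ALLOC][17-19 ALLOC][20-25 ALLOC]
Op 8: b = realloc(b, 8) -> NULL (b unchanged); heap: [0-4 ALLOC][5-8 FREE][9-16 ALLOC][17-19 ALLOC][20-25 ALLOC]

Answer: [0-4 ALLOC][5-8 FREE][9-16 ALLOC][17-19 ALLOC][20-25 ALLOC]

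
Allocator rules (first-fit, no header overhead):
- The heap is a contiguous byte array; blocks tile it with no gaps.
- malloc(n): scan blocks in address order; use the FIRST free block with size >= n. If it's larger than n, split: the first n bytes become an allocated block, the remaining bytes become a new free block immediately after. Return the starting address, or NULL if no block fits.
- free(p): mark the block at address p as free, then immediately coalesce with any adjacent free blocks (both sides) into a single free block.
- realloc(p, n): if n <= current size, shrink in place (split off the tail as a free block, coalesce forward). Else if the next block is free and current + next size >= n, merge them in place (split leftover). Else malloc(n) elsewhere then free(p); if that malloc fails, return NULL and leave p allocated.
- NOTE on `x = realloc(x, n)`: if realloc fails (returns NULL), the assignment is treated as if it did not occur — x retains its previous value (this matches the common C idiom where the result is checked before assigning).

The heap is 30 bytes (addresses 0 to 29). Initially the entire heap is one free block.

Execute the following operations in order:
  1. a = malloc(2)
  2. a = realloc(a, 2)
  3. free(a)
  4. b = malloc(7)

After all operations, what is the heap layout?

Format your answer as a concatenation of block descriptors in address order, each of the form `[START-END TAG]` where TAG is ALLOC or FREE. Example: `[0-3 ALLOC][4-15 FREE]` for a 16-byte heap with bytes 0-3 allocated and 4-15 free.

Op 1: a = malloc(2) -> a = 0; heap: [0-1 ALLOC][2-29 FREE]
Op 2: a = realloc(a, 2) -> a = 0; heap: [0-1 ALLOC][2-29 FREE]
Op 3: free(a) -> (freed a); heap: [0-29 FREE]
Op 4: b = malloc(7) -> b = 0; heap: [0-6 ALLOC][7-29 FREE]

Answer: [0-6 ALLOC][7-29 FREE]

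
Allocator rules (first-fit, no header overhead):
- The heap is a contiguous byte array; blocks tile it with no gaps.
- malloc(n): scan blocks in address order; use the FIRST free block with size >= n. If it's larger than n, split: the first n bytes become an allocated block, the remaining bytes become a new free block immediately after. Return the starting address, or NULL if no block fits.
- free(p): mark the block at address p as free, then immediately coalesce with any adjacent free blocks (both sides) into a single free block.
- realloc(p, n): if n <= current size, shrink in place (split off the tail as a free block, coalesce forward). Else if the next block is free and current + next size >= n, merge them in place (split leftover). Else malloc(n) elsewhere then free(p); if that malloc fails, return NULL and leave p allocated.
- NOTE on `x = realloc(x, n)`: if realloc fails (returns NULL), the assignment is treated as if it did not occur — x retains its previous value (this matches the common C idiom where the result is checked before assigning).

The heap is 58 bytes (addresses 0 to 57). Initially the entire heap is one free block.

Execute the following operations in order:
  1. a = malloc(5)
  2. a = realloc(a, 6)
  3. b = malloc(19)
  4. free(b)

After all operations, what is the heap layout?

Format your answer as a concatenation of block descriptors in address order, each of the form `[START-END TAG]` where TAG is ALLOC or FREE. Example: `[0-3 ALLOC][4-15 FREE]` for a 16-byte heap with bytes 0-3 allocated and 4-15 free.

Answer: [0-5 ALLOC][6-57 FREE]

Derivation:
Op 1: a = malloc(5) -> a = 0; heap: [0-4 ALLOC][5-57 FREE]
Op 2: a = realloc(a, 6) -> a = 0; heap: [0-5 ALLOC][6-57 FREE]
Op 3: b = malloc(19) -> b = 6; heap: [0-5 ALLOC][6-24 ALLOC][25-57 FREE]
Op 4: free(b) -> (freed b); heap: [0-5 ALLOC][6-57 FREE]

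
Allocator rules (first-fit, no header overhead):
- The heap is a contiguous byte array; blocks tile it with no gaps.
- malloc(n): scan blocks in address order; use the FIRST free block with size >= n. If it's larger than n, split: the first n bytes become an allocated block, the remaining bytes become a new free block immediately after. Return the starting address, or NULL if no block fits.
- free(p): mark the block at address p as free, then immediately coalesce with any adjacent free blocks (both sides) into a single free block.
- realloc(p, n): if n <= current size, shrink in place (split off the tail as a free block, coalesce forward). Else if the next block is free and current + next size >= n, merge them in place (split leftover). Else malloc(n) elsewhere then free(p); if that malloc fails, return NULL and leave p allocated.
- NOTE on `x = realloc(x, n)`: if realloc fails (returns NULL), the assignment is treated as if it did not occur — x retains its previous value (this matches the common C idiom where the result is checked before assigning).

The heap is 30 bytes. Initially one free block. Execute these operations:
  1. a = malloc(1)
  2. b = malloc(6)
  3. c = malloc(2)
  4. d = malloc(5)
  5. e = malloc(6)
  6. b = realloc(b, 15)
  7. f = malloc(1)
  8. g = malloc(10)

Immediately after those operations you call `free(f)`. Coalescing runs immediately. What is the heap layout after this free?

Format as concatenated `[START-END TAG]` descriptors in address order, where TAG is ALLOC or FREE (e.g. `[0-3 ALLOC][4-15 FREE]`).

Op 1: a = malloc(1) -> a = 0; heap: [0-0 ALLOC][1-29 FREE]
Op 2: b = malloc(6) -> b = 1; heap: [0-0 ALLOC][1-6 ALLOC][7-29 FREE]
Op 3: c = malloc(2) -> c = 7; heap: [0-0 ALLOC][1-6 ALLOC][7-8 ALLOC][9-29 FREE]
Op 4: d = malloc(5) -> d = 9; heap: [0-0 ALLOC][1-6 ALLOC][7-8 ALLOC][9-13 ALLOC][14-29 FREE]
Op 5: e = malloc(6) -> e = 14; heap: [0-0 ALLOC][1-6 ALLOC][7-8 ALLOC][9-13 ALLOC][14-19 ALLOC][20-29 FREE]
Op 6: b = realloc(b, 15) -> NULL (b unchanged); heap: [0-0 ALLOC][1-6 ALLOC][7-8 ALLOC][9-13 ALLOC][14-19 ALLOC][20-29 FREE]
Op 7: f = malloc(1) -> f = 20; heap: [0-0 ALLOC][1-6 ALLOC][7-8 ALLOC][9-13 ALLOC][14-19 ALLOC][20-20 ALLOC][21-29 FREE]
Op 8: g = malloc(10) -> g = NULL; heap: [0-0 ALLOC][1-6 ALLOC][7-8 ALLOC][9-13 ALLOC][14-19 ALLOC][20-20 ALLOC][21-29 FREE]
free(f): f = 20 -> block [20-20 ALLOC]; mark free, coalesce with adjacent free neighbors -> [0-0 ALLOC][1-6 ALLOC][7-8 ALLOC][9-13 ALLOC][14-19 ALLOC][20-29 FREE]

Answer: [0-0 ALLOC][1-6 ALLOC][7-8 ALLOC][9-13 ALLOC][14-19 ALLOC][20-29 FREE]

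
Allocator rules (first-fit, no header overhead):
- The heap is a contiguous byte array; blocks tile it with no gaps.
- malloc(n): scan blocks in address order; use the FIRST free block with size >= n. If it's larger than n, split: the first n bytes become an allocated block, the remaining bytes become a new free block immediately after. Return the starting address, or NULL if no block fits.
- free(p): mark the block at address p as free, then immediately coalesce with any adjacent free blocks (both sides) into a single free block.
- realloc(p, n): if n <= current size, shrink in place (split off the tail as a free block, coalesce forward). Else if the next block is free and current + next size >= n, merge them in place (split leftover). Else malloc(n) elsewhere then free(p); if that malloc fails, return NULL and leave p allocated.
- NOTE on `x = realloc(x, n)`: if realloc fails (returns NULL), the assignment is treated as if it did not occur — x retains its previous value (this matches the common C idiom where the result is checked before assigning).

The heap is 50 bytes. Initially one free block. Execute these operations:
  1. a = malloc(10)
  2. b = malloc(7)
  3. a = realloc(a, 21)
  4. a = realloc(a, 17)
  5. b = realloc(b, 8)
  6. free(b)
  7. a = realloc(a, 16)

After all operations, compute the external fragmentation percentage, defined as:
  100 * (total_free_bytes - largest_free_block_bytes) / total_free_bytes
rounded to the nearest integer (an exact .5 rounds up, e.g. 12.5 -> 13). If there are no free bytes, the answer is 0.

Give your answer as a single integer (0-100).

Op 1: a = malloc(10) -> a = 0; heap: [0-9 ALLOC][10-49 FREE]
Op 2: b = malloc(7) -> b = 10; heap: [0-9 ALLOC][10-16 ALLOC][17-49 FREE]
Op 3: a = realloc(a, 21) -> a = 17; heap: [0-9 FREE][10-16 ALLOC][17-37 ALLOC][38-49 FREE]
Op 4: a = realloc(a, 17) -> a = 17; heap: [0-9 FREE][10-16 ALLOC][17-33 ALLOC][34-49 FREE]
Op 5: b = realloc(b, 8) -> b = 0; heap: [0-7 ALLOC][8-16 FREE][17-33 ALLOC][34-49 FREE]
Op 6: free(b) -> (freed b); heap: [0-16 FREE][17-33 ALLOC][34-49 FREE]
Op 7: a = realloc(a, 16) -> a = 17; heap: [0-16 FREE][17-32 ALLOC][33-49 FREE]
Free blocks: [17 17] total_free=34 largest=17 -> 100*(34-17)/34 = 1700/34 = 50

Answer: 50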